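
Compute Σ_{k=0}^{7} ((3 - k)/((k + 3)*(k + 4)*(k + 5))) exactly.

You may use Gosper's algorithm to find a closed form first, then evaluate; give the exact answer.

Σ = 2/33

r(k) = (k - 2)*(k + 3)/((k - 3)*(k + 6)) after simplifying.
So A=k + 3 and B=k + 6, with C=k - 3.
Set up (k + 3)·f(k+1) − (k + 5)·f(k) − (k - 3) = 0.
Bound: deg f ≤ 2.
Solving with deg f ≤ 2: f(k) = -k.
Then R = B(k−1)f/C = -k*(k + 5)/(k - 3), so s_k = R(k)·t_k = k/((k + 3)*(k + 4)).
s_(k+1) − s_k = (3 - k)/(k**3 + 12*k**2 + 47*k + 60) = t_k.
Evaluate s at k=8 and k=0: 2/33 and 0; difference 2/33.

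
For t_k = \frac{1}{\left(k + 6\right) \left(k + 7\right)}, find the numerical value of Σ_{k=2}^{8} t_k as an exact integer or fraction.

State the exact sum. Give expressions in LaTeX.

Σ = 7/120

Ratio r(k) = (k + 6)/(k + 8).
Take A(k)=k + 6, B(k)=k + 8, C(k)=1.
f must satisfy (k + 6)·f(k+1) − (k + 7)·f(k) = 1.
deg f ≤ 1 (via 1,1,0).
A polynomial solution: f(k) = k/6.
Get s_k = R·t_k = k/(6*(k + 6)) with R(k) = B(k−1)f(k)/C(k) = k*(k + 7)/6.
s_(k+1) − s_k = 1/(k**2 + 13*k + 42) = t_k.
Σ_(k=2)^(8) t_k = s_(9) − s_(2) = 1/10 − (1/24) = 7/120.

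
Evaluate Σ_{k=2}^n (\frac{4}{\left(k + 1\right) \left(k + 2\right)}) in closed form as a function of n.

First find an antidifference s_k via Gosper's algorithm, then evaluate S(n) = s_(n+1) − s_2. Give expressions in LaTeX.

Step 1: r(k) = (k + 1)/(k + 3).
Normal form (A,B,C) = (k + 1, k + 3, 1).
Need (k + 1)·f(k+1) − (k + 2)·f(k) = 1.
From deg A=1, deg B=1, deg C=0: d=1.
A polynomial solution: f(k) = k.
Certificate R = B(k−1)f/C = k*(k + 2) gives s_k = 4*k/(k + 1).
Δs = 4/(k**2 + 3*k + 2), as required.
s_(n+1) = 4*(n + 1)/(n + 2) and s_(2) = 8/3, so S(n) = 4*(n - 1)/(3*(n + 2)).

S(n) = \frac{4 \left(n - 1\right)}{3 \left(n + 2\right)}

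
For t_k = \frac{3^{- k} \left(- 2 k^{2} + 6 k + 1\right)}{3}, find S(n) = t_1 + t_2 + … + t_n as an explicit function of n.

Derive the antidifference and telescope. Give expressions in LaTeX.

S(n) = 3^{- n - 1} \left(2 \cdot 3^{n} + n^{2} - 2\right)

Ratio r(k) = (2*k**2 - 2*k - 5)/(3*(2*k**2 - 6*k - 1)).
Factor: A=1/3; B=1; C=k**2 - 3*k - 1/2.
f must satisfy (1/3)·f(k+1) − (1)·f(k) = k**2 - 3*k - 1/2.
deg f ≤ 2 (via 0,0,2).
Coefficient equations give f(k) = -3*(k**2 - 2*k - 1)/2.
Get s_k = R·t_k = (k**2 - 2*k - 1)/3**k with R(k) = B(k−1)f(k)/C(k) = -3*(k**2 - 2*k - 1)/(2*k**2 - 6*k - 1).
Δs = (-2*k**2 + 6*k + 1)/(3*3**k), as required.
s_(n+1) = 3**(-n - 1)*(n**2 - 2) and s_(1) = -2/3, so S(n) = 3**(-n - 1)*(2*3**n + n**2 - 2).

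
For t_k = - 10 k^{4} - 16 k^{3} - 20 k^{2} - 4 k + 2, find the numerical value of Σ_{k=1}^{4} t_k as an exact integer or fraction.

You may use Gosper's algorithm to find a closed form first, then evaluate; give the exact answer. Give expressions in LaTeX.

t_(k+1)/t_k = (5*k**4 + 28*k**3 + 64*k**2 + 66*k + 24)/(5*k**4 + 8*k**3 + 10*k**2 + 2*k - 1).
A = 1, B = 1, C = k**4 + 8*k**3/5 + 2*k**2 + 2*k/5 - 1/5.
Solve (1)·f(k+1) − (1)·f(k) = k**4 + 8*k**3/5 + 2*k**2 + 2*k/5 - 1/5.
Degrees (0,0,4) ⇒ d ≤ 5.
Solve for f: f(k) = k*(2*k**4 - k**3 + 2*k**2 - 4*k - 1)/10 (degree 5 ≤ 5).
So s_k = (B(k−1)f/C)·t_k = (k*(2*k**4 - k**3 + 2*k**2 - 4*k - 1)/(2*(5*k**4 + 8*k**3 + 10*k**2 + 2*k - 1)))·t_k = k*(-2*k**4 + k**3 - 2*k**2 + 4*k + 1).
Check: Δs_k = -10*k**4 - 16*k**3 - 20*k**2 - 4*k + 2. ✓
Telescoping: Σ = s_(5) − s_(1) = -5770 − (2) = -5772.

Σ = -5772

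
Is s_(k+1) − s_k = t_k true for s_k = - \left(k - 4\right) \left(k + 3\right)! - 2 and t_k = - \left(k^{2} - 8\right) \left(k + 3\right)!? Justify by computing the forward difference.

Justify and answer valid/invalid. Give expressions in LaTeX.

s_(k+1) = -(k - 3)*factorial(k + 4) - 2
s_(k+1) − s_k = -(k**2 - 8)*factorial(k + 3)
(s_(k+1) − s_k) − t_k = 0

valid (s_(k+1) − s_k reduces to t_k)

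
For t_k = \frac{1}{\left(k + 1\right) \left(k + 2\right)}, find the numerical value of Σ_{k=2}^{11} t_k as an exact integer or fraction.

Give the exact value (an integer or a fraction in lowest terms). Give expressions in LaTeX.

Ratio r(k) = (k + 1)/(k + 3).
Normal form (A,B,C) = (k + 1, k + 3, 1).
Set up (k + 1)·f(k+1) − (k + 2)·f(k) − (1) = 0.
From deg A=1, deg B=1, deg C=0: d=1.
Solve for f: f(k) = k (degree 1 ≤ 1).
R(k) = B(k−1)·f(k)/C(k) = k*(k + 2); s_k = R·t_k = k/(k + 1).
Check: Δs_k = 1/(k**2 + 3*k + 2). ✓
Telescoping: Σ = s_(12) − s_(2) = 12/13 − (2/3) = 10/39.

Σ = 10/39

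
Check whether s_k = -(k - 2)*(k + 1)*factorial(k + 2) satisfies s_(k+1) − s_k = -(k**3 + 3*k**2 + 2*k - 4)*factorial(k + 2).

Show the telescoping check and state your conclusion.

Valid: the claim telescopes to t_k.

s_(k+1) = -(k - 1)*(k + 2)*factorial(k + 3)
s_(k+1) − s_k = -(k**3 + 3*k**2 + 2*k - 4)*factorial(k + 2)
(s_(k+1) − s_k) − t_k = 0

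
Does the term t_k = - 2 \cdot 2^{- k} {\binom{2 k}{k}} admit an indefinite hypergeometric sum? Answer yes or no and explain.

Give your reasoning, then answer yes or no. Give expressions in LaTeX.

The ratio is (2*k + 1)/(k + 1).
Factor: A=2*k + 1; B=k + 1; C=1.
Key eq: (2*k + 1)·f(k+1) = (k)·f(k) + (1).
d = -1 from the (1,1,0) case.
Bound -1 < 0, so the key equation has no polynomial solution.

No. Not Gosper-summable.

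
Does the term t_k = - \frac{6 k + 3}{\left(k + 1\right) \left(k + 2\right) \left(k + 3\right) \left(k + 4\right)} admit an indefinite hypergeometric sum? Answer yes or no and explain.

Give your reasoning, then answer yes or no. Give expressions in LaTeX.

Compute t_(k+1)/t_k: get (k + 1)*(2*k + 3)/((k + 5)*(2*k + 1)).
So A=k + 1 and B=k + 5, with C=k + 1/2.
Set up (k + 1)·f(k+1) − (k + 4)·f(k) − (k + 1/2) = 0.
Degrees (1,1,1) ⇒ d ≤ 3.
A polynomial solution: f(k) = k*(k**2 + 6*k + 2)/18.
R(k) = B(k−1)·f(k)/C(k) = k*(k + 4)*(k**2 + 6*k + 2)/(9*(2*k + 1)); s_k = R·t_k = -k*(k**2 + 6*k + 2)/(3*(k + 1)*(k + 2)*(k + 3)).
Check: Δs_k = 3*(-2*k - 1)/(k**4 + 10*k**3 + 35*k**2 + 50*k + 24). ✓

Yes. s_k = - \frac{k \left(k^{2} + 6 k + 2\right)}{3 \left(k + 1\right) \left(k + 2\right) \left(k + 3\right)}.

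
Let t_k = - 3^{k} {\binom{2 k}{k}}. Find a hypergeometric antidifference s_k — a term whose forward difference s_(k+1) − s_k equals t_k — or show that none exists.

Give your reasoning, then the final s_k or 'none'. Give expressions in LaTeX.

not Gosper-summable; s_k does not exist

Compute t_(k+1)/t_k: get 6*(2*k + 1)/(k + 1).
Take A(k)=12*k + 6, B(k)=k + 1, C(k)=1.
f must satisfy (12*k + 6)·f(k+1) − (k)·f(k) = 1.
deg f ≤ -1 (via 1,1,0).
Negative degree bound (-1): no f exists, t_k not Gosper-summable.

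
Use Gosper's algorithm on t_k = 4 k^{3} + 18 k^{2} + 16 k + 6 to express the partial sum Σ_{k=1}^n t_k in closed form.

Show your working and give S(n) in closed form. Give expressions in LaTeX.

t_(k+1)/t_k = (2*k**3 + 15*k**2 + 32*k + 22)/(2*k**3 + 9*k**2 + 8*k + 3).
Gosper form: A/B · C(k+1)/C(k) with A=1, B=1, C=k**3 + 9*k**2/2 + 4*k + 3/2.
Set up (1)·f(k+1) − (1)·f(k) − (k**3 + 9*k**2/2 + 4*k + 3/2) = 0.
d = 4 from the (0,0,3) case.
Solving with deg f ≤ 4: f(k) = k*(k**3 + 4*k**2 + 1)/4.
R(k) = B(k−1)·f(k)/C(k) = k*(k**3 + 4*k**2 + 1)/(2*(2*k**3 + 9*k**2 + 8*k + 3)); s_k = R·t_k = k**4 + 4*k**3 + k.
Verify: 4*k**3 + 18*k**2 + 16*k + 6 matches t_k.
Σ_(k=1)^n t_k = s_(n+1) − s_(1) = (n**4 + 8*n**3 + 18*n**2 + 17*n + 6) − (6), i.e. n*(n**3 + 8*n**2 + 18*n + 17).

S(n) = n \left(n^{3} + 8 n^{2} + 18 n + 17\right)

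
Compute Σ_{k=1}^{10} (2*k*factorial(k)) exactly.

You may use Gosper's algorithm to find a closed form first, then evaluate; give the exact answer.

Σ = 79833598

t_(k+1)/t_k = (k + 1)**2/k.
Take A(k)=k + 1, B(k)=1, C(k)=k.
Key eq: (k + 1)·f(k+1) = (1)·f(k) + (k).
From deg A=1, deg B=0, deg C=1: d=0.
A polynomial solution: f(k) = 1.
R(k) = B(k−1)·f(k)/C(k) = 1/k; s_k = R·t_k = 2*factorial(k).
s_(k+1) − s_k = 2*k*factorial(k) = t_k.
Telescoping: Σ = s_(11) − s_(1) = 79833600 − (2) = 79833598.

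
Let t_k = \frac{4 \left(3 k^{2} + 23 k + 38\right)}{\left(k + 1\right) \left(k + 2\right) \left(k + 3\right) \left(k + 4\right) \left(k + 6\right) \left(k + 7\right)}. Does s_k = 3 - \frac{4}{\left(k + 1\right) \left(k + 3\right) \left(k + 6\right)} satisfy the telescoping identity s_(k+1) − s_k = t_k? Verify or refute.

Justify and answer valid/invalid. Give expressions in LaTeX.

Valid: the claim telescopes to t_k.

s_(k+1) = 3 - 4/((k + 2)*(k + 4)*(k + 7))
s_(k+1) − s_k = 4*(3*k**2 + 23*k + 38)/(k**6 + 23*k**5 + 207*k**4 + 925*k**3 + 2144*k**2 + 2412*k + 1008)
(s_(k+1) − s_k) − t_k = 0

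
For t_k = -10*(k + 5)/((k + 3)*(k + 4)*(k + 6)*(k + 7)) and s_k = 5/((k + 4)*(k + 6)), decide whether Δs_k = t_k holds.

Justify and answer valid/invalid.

s_(k+1) = 5/((k + 5)*(k + 7))
s_(k+1) − s_k = 5*(-2*k - 11)/(k**4 + 22*k**3 + 179*k**2 + 638*k + 840)
(s_(k+1) − s_k) − t_k = 5*(3*k + 17)/(k**5 + 25*k**4 + 245*k**3 + 1175*k**2 + 2754*k + 2520)

Invalid: residual 5*(3*k + 17)/(k**5 + 25*k**4 + 245*k**3 + 1175*k**2 + 2754*k + 2520) ≠ 0.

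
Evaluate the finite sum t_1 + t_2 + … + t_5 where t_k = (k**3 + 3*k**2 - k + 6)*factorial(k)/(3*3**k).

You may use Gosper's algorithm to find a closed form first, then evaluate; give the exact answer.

Ratio r(k) = (k + 1)*(-k + (k + 1)**3 + 3*(k + 1)**2 + 5)/(3*(k**3 + 3*k**2 - k + 6)).
Normal form (A,B,C) = (k/3 + 1/3, 1, k**3 + 3*k**2 - k + 6).
Solve (k/3 + 1/3)·f(k+1) − (1)·f(k) = k**3 + 3*k**2 - k + 6.
d = 2 from the (1,0,3) case.
Coefficient equations give f(k) = 3*(k**2 + 3*k - 1).
R(k) = B(k−1)·f(k)/C(k) = 3*(k**2 + 3*k - 1)/(k**3 + 3*k**2 - k + 6); s_k = R·t_k = (k**2 + 3*k - 1)*factorial(k)/3**k.
s_(k+1) − s_k = (k**3 + 3*k**2 - k + 6)*factorial(k)/(3*3**k) = t_k.
Σ_(k=1)^(5) t_k = s_(6) − s_(1) = 4240/81 − (1) = 4159/81.

Σ = 4159/81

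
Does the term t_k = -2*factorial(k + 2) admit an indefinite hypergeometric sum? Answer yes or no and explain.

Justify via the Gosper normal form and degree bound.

No — negative degree bound, so no certificate f.

t_(k+1)/t_k = k + 3.
Normal form (A,B,C) = (k + 3, 1, 1).
Need (k + 3)·f(k+1) − (1)·f(k) = 1.
Degrees (1,0,0) ⇒ d ≤ -1.
deg f ≤ -1 is impossible — no certificate.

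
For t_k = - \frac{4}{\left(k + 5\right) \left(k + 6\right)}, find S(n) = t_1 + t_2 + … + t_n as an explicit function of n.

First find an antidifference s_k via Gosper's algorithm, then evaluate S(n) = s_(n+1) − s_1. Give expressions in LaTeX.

Compute t_(k+1)/t_k: get (k + 5)/(k + 7).
A = k + 5, B = k + 7, C = 1.
Set up (k + 5)·f(k+1) − (k + 6)·f(k) − (1) = 0.
Degrees (1,1,0) ⇒ d ≤ 1.
Coefficient equations give f(k) = k/5.
R(k) = B(k−1)·f(k)/C(k) = k*(k + 6)/5; s_k = R·t_k = -4*k/(5*k + 25).
s_(k+1) − s_k = -4/(k**2 + 11*k + 30) = t_k.
Evaluate: s_(n+1) = 4*(-n - 1)/(5*(n + 6)); subtract s_(1) = -2/15 ⇒ S(n) = -2*n/(3*n + 18).

S(n) = - \frac{2 n}{3 n + 18}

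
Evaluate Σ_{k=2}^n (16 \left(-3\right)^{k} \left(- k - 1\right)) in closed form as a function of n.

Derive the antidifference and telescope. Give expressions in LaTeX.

Compute t_(k+1)/t_k: get 3*(-k - 2)/(k + 1).
A = -3, B = 1, C = k + 1.
Need (-3)·f(k+1) − (1)·f(k) = k + 1.
deg f ≤ 1 (via 0,0,1).
Solving with deg f ≤ 1: f(k) = -(4*k + 1)/16.
Then R = B(k−1)f/C = -(4*k + 1)/(16*(k + 1)), so s_k = R(k)·t_k = (-3)**k*(4*k + 1).
Check: Δs_k = 16*(-3)**k*(-k - 1). ✓
Σ_(k=2)^n t_k = s_(n+1) − s_(2) = ((-3)**(n + 1)*(4*n + 5)) − (81), i.e. -12*(-3)**n*n - 15*(-3)**n - 81.

S(n) = - 12 \left(-3\right)^{n} n - 15 \left(-3\right)^{n} - 81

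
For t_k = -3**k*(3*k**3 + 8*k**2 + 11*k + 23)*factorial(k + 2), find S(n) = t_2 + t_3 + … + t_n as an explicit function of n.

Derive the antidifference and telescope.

Ratio r(k) = 3*(3*k**4 + 26*k**3 + 87*k**2 + 153*k + 135)/(3*k**3 + 8*k**2 + 11*k + 23).
A = 3*k + 9, B = 1, C = k**3 + 8*k**2/3 + 11*k/3 + 23/3.
Set up (3*k + 9)·f(k+1) − (1)·f(k) − (k**3 + 8*k**2/3 + 11*k/3 + 23/3) = 0.
d = 2 from the (1,0,3) case.
Solve for f: f(k) = (k**2 - 2*k + 4)/3 (degree 2 ≤ 2).
R(k) = B(k−1)·f(k)/C(k) = (k**2 - 2*k + 4)/(3*k**3 + 8*k**2 + 11*k + 23); s_k = R·t_k = -3**k*(k**2 - 2*k + 4)*factorial(k + 2).
Check: Δs_k = -3**k*(3*k**3 + 8*k**2 + 11*k + 23)*factorial(k + 2). ✓
Telescope: S(n) = s_(n+1) − s_(2) = -3**(n + 1)*(n**2 + 3)*factorial(n + 3) − (-864) = -3*3**n*n**2*factorial(n + 3) - 9*3**n*factorial(n + 3) + 864.

S(n) = -3*3**n*n**2*factorial(n + 3) - 9*3**n*factorial(n + 3) + 864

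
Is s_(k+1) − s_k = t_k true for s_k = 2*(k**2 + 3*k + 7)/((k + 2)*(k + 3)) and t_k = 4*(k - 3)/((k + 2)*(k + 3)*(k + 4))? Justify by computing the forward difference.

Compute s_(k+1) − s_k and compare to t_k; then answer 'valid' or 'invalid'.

s_(k+1) = 2*(3*k + (k + 1)**2 + 10)/((k + 3)*(k + 4))
s_(k+1) − s_k = 4*(k - 3)/(k**3 + 9*k**2 + 26*k + 24)
(s_(k+1) − s_k) − t_k = 0

valid; difference matches t_k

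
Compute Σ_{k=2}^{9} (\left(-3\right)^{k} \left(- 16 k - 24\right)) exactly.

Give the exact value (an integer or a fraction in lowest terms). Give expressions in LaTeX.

Σ = 2539008

t_(k+1)/t_k = 3*(-2*k - 5)/(2*k + 3).
So A=-3 and B=1, with C=k + 3/2.
Set up (-3)·f(k+1) − (1)·f(k) − (k + 3/2) = 0.
Bound: deg f ≤ 1.
Match coefficients ⇒ f(k) = -(4*k + 3)/16.
R(k) = B(k−1)·f(k)/C(k) = -(4*k + 3)/(8*(2*k + 3)); s_k = R·t_k = (-3)**k*(4*k + 3).
Verify: (-3)**k*(-16*k - 24) matches t_k.
Sum = s_(10) − s_(2); s_(10) = 2539107, s_(2) = 99 ⇒ 2539008.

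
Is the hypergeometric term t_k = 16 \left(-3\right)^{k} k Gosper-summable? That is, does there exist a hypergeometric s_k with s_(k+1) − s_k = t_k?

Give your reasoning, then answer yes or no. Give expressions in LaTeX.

The ratio is -3 - 3/k.
Gosper form: A/B · C(k+1)/C(k) with A=-3, B=1, C=k.
Need (-3)·f(k+1) − (1)·f(k) = k.
deg f ≤ 1 (via 0,0,1).
A polynomial solution: f(k) = -(4*k - 3)/16.
Certificate R = B(k−1)f/C = -(4*k - 3)/(16*k) gives s_k = (-3)**k*(3 - 4*k).
Check: Δs_k = 16*(-3)**k*k. ✓

Yes. s_k = \left(-3\right)^{k} \left(3 - 4 k\right).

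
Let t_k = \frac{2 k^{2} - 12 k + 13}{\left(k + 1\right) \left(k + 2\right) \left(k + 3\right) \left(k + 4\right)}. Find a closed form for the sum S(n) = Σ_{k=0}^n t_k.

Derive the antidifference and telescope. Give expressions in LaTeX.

S(n) = \frac{2 n^{3} + 12 n^{2} + 49 n + 39}{3 \left(n^{3} + 9 n^{2} + 26 n + 24\right)}

Step 1: r(k) = (k + 1)*(-12*k + 2*(k + 1)**2 + 1)/((k + 5)*(2*k**2 - 12*k + 13)).
Gosper form: A/B · C(k+1)/C(k) with A=k + 1, B=k + 5, C=k**2 - 6*k + 13/2.
f must satisfy (k + 1)·f(k+1) − (k + 4)·f(k) = k**2 - 6*k + 13/2.
deg f ≤ 3 (via 1,1,2).
Solve for f: f(k) = k*(2*k**2 + 6*k + 31)/6 (degree 3 ≤ 3).
So s_k = (B(k−1)f/C)·t_k = (k*(k + 4)*(2*k**2 + 6*k + 31)/(3*(2*k**2 - 12*k + 13)))·t_k = k*(2*k**2 + 6*k + 31)/(3*(k + 1)*(k + 2)*(k + 3)).
Check: Δs_k = (2*k**2 - 12*k + 13)/(k**4 + 10*k**3 + 35*k**2 + 50*k + 24). ✓
Σ_(k=0)^n t_k = s_(n+1) − s_(0) = ((2*n**3 + 12*n**2 + 49*n + 39)/(3*(n**3 + 9*n**2 + 26*n + 24))) − (0), i.e. (2*n**3 + 12*n**2 + 49*n + 39)/(3*(n**3 + 9*n**2 + 26*n + 24)).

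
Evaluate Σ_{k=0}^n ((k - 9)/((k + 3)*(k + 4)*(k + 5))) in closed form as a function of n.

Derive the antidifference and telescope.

S(n) = (-n**2 - 13*n - 12)/(4*(n**2 + 9*n + 20))

Compute t_(k+1)/t_k: get (k - 8)*(k + 3)/((k - 9)*(k + 6)).
Gosper form: A/B · C(k+1)/C(k) with A=k + 3, B=k + 6, C=k - 9.
Solve (k + 3)·f(k+1) − (k + 5)·f(k) = k - 9.
Degrees (1,1,1) ⇒ d ≤ 2.
Coefficient equations give f(k) = -k*(k + 11)/4.
R(k) = B(k−1)·f(k)/C(k) = -k*(k + 5)*(k + 11)/(4*(k - 9)); s_k = R·t_k = k*(-k - 11)/(4*(k + 3)*(k + 4)).
s_(k+1) − s_k = (k - 9)/(k**3 + 12*k**2 + 47*k + 60) = t_k.
Σ_(k=0)^n t_k = s_(n+1) − s_(0) = ((-n**2 - 13*n - 12)/(4*(n**2 + 9*n + 20))) − (0), i.e. (-n**2 - 13*n - 12)/(4*(n**2 + 9*n + 20)).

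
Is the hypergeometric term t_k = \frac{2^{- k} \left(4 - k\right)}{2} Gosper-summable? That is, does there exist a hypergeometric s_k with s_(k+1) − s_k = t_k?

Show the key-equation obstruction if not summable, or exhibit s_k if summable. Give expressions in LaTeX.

Yes. s_k = 2^{- k} \left(k - 3\right).

t_(k+1)/t_k = (k - 3)/(2*(k - 4)).
A = 1/2, B = 1, C = k - 4.
Solve (1/2)·f(k+1) − (1)·f(k) = k - 4.
d = 1 from the (0,0,1) case.
Solve for f: f(k) = -2*(k - 3) (degree 1 ≤ 1).
Certificate R = B(k−1)f/C = -2*(k - 3)/(k - 4) gives s_k = (k - 3)/2**k.
s_(k+1) − s_k = (4 - k)/(2*2**k) = t_k.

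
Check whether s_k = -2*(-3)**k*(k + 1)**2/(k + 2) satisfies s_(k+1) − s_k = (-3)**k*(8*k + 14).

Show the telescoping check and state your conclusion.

s_(k+1) = 6*(-3)**k*(k + 2)**2/(k + 3)
s_(k+1) − s_k = 2*(-3)**k*((k + 1)**2*(k + 3) + 3*(k + 2)**3)/((k + 2)*(k + 3))
(s_(k+1) − s_k) − t_k = (-3)**k*(-8*k**2 - 32*k - 30)/(k**2 + 5*k + 6)

Invalid: residual (-3)**k*(-8*k**2 - 32*k - 30)/(k**2 + 5*k + 6) ≠ 0.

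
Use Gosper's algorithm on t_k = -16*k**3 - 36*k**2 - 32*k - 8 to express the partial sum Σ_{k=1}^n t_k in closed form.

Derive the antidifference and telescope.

S(n) = 2*n*(-2*n**3 - 10*n**2 - 19*n - 15)

Compute t_(k+1)/t_k: get (4*k**3 + 21*k**2 + 38*k + 23)/(4*k**3 + 9*k**2 + 8*k + 2).
A = 1, B = 1, C = k**3 + 9*k**2/4 + 2*k + 1/2.
Key eq: (1)·f(k+1) = (1)·f(k) + (k**3 + 9*k**2/4 + 2*k + 1/2).
d = 4 from the (0,0,3) case.
Coefficient equations give f(k) = k*(2*k**3 + 2*k**2 + k - 1)/8.
Get s_k = R·t_k = 2*k*(-2*k**3 - 2*k**2 - k + 1) with R(k) = B(k−1)f(k)/C(k) = k*(2*k**3 + 2*k**2 + k - 1)/(2*(4*k**3 + 9*k**2 + 8*k + 2)).
Check: Δs_k = -16*k**3 - 36*k**2 - 32*k - 8. ✓
Evaluate: s_(n+1) = -4*n**4 - 20*n**3 - 38*n**2 - 30*n - 8; subtract s_(1) = -8 ⇒ S(n) = 2*n*(-2*n**3 - 10*n**2 - 19*n - 15).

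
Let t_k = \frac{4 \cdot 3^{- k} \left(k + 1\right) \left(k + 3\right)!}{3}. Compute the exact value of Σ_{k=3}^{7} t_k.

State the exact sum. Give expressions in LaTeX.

The ratio is (k + 2)*(k + 4)/(3*(k + 1)).
Normal form (A,B,C) = (k/3 + 4/3, 1, k + 1).
Need (k/3 + 4/3)·f(k+1) − (1)·f(k) = k + 1.
Bound: deg f ≤ 0.
Solve for f: f(k) = 3 (degree 0 ≤ 0).
So s_k = (B(k−1)f/C)·t_k = (3/(k + 1))·t_k = 4*factorial(k + 3)/3**k.
Check: Δs_k = 4*(k + 1)*factorial(k + 3)/(3*3**k). ✓
Σ_(k=3)^(7) t_k = s_(8) − s_(3) = 1971200/81 − (320/3) = 1962560/81.

Σ = 1962560/81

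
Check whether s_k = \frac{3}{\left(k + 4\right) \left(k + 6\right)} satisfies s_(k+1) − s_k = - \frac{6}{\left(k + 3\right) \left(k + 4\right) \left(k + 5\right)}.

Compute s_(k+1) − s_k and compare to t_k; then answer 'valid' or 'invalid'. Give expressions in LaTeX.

Invalid: residual \frac{9 \left(3 k + 17\right)}{k^{5} + 25 k^{4} + 245 k^{3} + 1175 k^{2} + 2754 k + 2520} ≠ 0.

s_(k+1) = 3/((k + 5)*(k + 7))
s_(k+1) − s_k = 3*(-2*k - 11)/(k**4 + 22*k**3 + 179*k**2 + 638*k + 840)
(s_(k+1) − s_k) − t_k = 9*(3*k + 17)/(k**5 + 25*k**4 + 245*k**3 + 1175*k**2 + 2754*k + 2520)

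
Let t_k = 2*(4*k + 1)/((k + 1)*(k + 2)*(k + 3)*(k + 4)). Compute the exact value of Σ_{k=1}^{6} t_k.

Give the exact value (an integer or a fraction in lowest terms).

Σ = 5/24

The ratio is (k + 1)*(4*k + 5)/((k + 5)*(4*k + 1)).
Factor: A=k + 1; B=k + 5; C=k + 1/4.
Set up (k + 1)·f(k+1) − (k + 4)·f(k) − (k + 1/4) = 0.
From deg A=1, deg B=1, deg C=1: d=3.
Solving with deg f ≤ 3: f(k) = k*(k**2 + 6*k - 1)/24.
Then R = B(k−1)f/C = k*(k + 4)*(k**2 + 6*k - 1)/(6*(4*k + 1)), so s_k = R(k)·t_k = k*(k**2 + 6*k - 1)/(3*(k + 1)*(k + 2)*(k + 3)).
s_(k+1) − s_k = 2*(4*k + 1)/(k**4 + 10*k**3 + 35*k**2 + 50*k + 24) = t_k.
Evaluate s at k=7 and k=1: 7/24 and 1/12; difference 5/24.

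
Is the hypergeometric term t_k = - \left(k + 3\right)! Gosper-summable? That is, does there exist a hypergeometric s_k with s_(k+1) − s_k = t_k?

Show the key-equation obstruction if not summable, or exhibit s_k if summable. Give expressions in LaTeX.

t_(k+1)/t_k = k + 4.
Factor: A=k + 4; B=1; C=1.
Set up (k + 4)·f(k+1) − (1)·f(k) − (1) = 0.
d = -1 from the (1,0,0) case.
deg f ≤ -1 is impossible — no certificate.

No — negative degree bound, so no certificate f.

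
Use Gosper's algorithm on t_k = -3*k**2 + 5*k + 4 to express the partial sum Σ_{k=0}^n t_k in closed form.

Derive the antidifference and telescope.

S(n) = -n**3 + n**2 + 6*n + 4

r(k) = (3*k**2 + k - 6)/(3*k**2 - 5*k - 4) after simplifying.
Take A(k)=1, B(k)=1, C(k)=k**2 - 5*k/3 - 4/3.
Solve (1)·f(k+1) − (1)·f(k) = k**2 - 5*k/3 - 4/3.
Degrees (0,0,2) ⇒ d ≤ 3.
Match coefficients ⇒ f(k) = k*(k**2 - 4*k - 1)/3.
Then R = B(k−1)f/C = k*(k**2 - 4*k - 1)/(3*k**2 - 5*k - 4), so s_k = R(k)·t_k = k*(-k**2 + 4*k + 1).
Δs = -3*k**2 + 5*k + 4, as required.
Σ_(k=0)^n t_k = s_(n+1) − s_(0) = (-n**3 + n**2 + 6*n + 4) − (0), i.e. -n**3 + n**2 + 6*n + 4.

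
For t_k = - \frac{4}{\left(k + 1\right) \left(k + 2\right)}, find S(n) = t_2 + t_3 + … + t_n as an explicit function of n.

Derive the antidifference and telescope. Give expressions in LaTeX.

The ratio is (k + 1)/(k + 3).
So A=k + 1 and B=k + 3, with C=1.
Key eq: (k + 1)·f(k+1) = (k + 2)·f(k) + (1).
deg f ≤ 1 (via 1,1,0).
Coefficient equations give f(k) = k.
So s_k = (B(k−1)f/C)·t_k = (k*(k + 2))·t_k = -4*k/(k + 1).
s_(k+1) − s_k = -4/(k**2 + 3*k + 2) = t_k.
Σ_(k=2)^n t_k = s_(n+1) − s_(2) = (4*(-n - 1)/(n + 2)) − (-8/3), i.e. 4*(1 - n)/(3*(n + 2)).

S(n) = \frac{4 \left(1 - n\right)}{3 \left(n + 2\right)}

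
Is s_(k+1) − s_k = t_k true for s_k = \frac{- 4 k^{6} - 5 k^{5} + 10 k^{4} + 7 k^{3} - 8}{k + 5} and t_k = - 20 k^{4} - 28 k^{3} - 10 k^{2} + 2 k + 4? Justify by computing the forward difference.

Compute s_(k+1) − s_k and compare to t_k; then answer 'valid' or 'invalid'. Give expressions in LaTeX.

Invalid: residual \frac{3 \left(16 k^{5} + 131 k^{4} + 154 k^{3} + 47 k^{2} - 12 k - 24\right)}{k^{2} + 11 k + 30} ≠ 0.

s_(k+1) = k*(-4*k**5 - 29*k**4 - 75*k**3 - 83*k**2 - 29*k + 12)/(k + 6)
s_(k+1) − s_k = (-20*k**6 - 200*k**5 - 525*k**4 - 486*k**3 - 133*k**2 + 68*k + 48)/(k**2 + 11*k + 30)
(s_(k+1) − s_k) − t_k = 3*(16*k**5 + 131*k**4 + 154*k**3 + 47*k**2 - 12*k - 24)/(k**2 + 11*k + 30)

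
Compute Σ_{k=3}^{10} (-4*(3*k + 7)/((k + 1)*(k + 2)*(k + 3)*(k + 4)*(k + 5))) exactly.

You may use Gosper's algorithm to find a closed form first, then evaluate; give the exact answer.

t_(k+1)/t_k = (k + 1)*(3*k + 10)/((k + 6)*(3*k + 7)).
Normal form (A,B,C) = (k + 1, k + 6, k + 7/3).
Key eq: (k + 1)·f(k+1) = (k + 5)·f(k) + (k + 7/3).
Bound: deg f ≤ 4.
A polynomial solution: f(k) = k*(k + 2)*(k**2 + 8*k + 19)/36.
Get s_k = R·t_k = k*(-k**2 - 8*k - 19)/(3*(k**3 + 8*k**2 + 19*k + 12)) with R(k) = B(k−1)f(k)/C(k) = k*(k + 2)*(k + 5)*(k**2 + 8*k + 19)/(12*(3*k + 7)).
Check: Δs_k = 4*(-3*k - 7)/(k**5 + 15*k**4 + 85*k**3 + 225*k**2 + 274*k + 120). ✓
Σ_(k=3)^(10) t_k = s_(11) − s_(3) = -209/630 − (-13/42) = -1/45.

Σ = -1/45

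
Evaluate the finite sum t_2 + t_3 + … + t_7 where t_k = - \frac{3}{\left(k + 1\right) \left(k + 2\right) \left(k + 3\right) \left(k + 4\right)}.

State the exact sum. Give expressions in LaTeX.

t_(k+1)/t_k = (k + 1)/(k + 5).
Factor: A=k + 1; B=k + 5; C=1.
Solve (k + 1)·f(k+1) − (k + 4)·f(k) = 1.
deg f ≤ 3 (via 1,1,0).
A polynomial solution: f(k) = k*(k**2 + 6*k + 11)/18.
Certificate R = B(k−1)f/C = k*(k + 4)*(k**2 + 6*k + 11)/18 gives s_k = k*(-k**2 - 6*k - 11)/(6*(k + 1)*(k + 2)*(k + 3)).
Check: Δs_k = -3/(k**4 + 10*k**3 + 35*k**2 + 50*k + 24). ✓
Telescoping: Σ = s_(8) − s_(2) = -82/495 − (-3/20) = -31/1980.

Σ = -31/1980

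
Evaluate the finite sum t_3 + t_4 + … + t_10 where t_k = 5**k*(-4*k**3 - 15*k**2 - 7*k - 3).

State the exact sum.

Σ = -64013669000

r(k) = 5*(4*k**3 + 27*k**2 + 49*k + 29)/(4*k**3 + 15*k**2 + 7*k + 3) after simplifying.
Gosper form: A/B · C(k+1)/C(k) with A=5, B=1, C=k**3 + 15*k**2/4 + 7*k/4 + 3/4.
f must satisfy (5)·f(k+1) − (1)·f(k) = k**3 + 15*k**2/4 + 7*k/4 + 3/4.
From deg A=0, deg B=0, deg C=3: d=3.
Coefficient equations give f(k) = (k**3 - 2*k + 2)/4.
Certificate R = B(k−1)f/C = (k**3 - 2*k + 2)/(4*k**3 + 15*k**2 + 7*k + 3) gives s_k = 5**k*(-k**3 + 2*k - 2).
s_(k+1) − s_k = 5**k*(k**3 + 8*k - 5*(k + 1)**3 + 2) = t_k.
Σ_(k=3)^(10) t_k = s_(11) − s_(3) = -64013671875 − (-2875) = -64013669000.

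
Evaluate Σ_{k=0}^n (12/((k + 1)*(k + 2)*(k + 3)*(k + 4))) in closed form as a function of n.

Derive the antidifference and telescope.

S(n) = 2*(n**3 + 9*n**2 + 26*n + 18)/(3*(n**3 + 9*n**2 + 26*n + 24))

Step 1: r(k) = (k + 1)/(k + 5).
Factor: A=k + 1; B=k + 5; C=1.
Set up (k + 1)·f(k+1) − (k + 4)·f(k) − (1) = 0.
Degrees (1,1,0) ⇒ d ≤ 3.
Solve for f: f(k) = k*(k**2 + 6*k + 11)/18 (degree 3 ≤ 3).
Certificate R = B(k−1)f/C = k*(k + 4)*(k**2 + 6*k + 11)/18 gives s_k = 2*k*(k**2 + 6*k + 11)/(3*(k + 1)*(k + 2)*(k + 3)).
Check: Δs_k = 12/(k**4 + 10*k**3 + 35*k**2 + 50*k + 24). ✓
Telescope: S(n) = s_(n+1) − s_(0) = 2*(n**3 + 9*n**2 + 26*n + 18)/(3*(n**3 + 9*n**2 + 26*n + 24)) − (0) = 2*(n**3 + 9*n**2 + 26*n + 18)/(3*(n**3 + 9*n**2 + 26*n + 24)).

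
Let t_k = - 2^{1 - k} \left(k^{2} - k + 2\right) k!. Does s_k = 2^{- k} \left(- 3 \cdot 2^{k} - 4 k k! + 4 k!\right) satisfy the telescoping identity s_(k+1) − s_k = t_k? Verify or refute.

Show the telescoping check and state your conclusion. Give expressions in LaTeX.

s_(k+1) = -(3*2**k + 2*k**2*factorial(k) + 2*k*factorial(k))/2**k
s_(k+1) − s_k = -2**(1 - k)*(k**2 - k + 2)*factorial(k)
(s_(k+1) − s_k) − t_k = 0

Valid — Δs_k = t_k.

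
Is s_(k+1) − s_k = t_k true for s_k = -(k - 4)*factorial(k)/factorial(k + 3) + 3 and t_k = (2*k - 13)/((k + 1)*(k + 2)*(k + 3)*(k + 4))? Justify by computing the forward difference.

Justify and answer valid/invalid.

s_(k+1) = -(k - 3)*factorial(k + 1)/factorial(k + 4) + 3
s_(k+1) − s_k = (2*k - 13)/((k + 1)*(k + 2)*(k + 3)*(k + 4))
(s_(k+1) − s_k) − t_k = 0

valid (s_(k+1) − s_k reduces to t_k)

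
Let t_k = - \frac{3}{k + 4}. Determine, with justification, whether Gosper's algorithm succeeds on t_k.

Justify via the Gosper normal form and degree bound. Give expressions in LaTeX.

No — the linear system for f has no solution.

Step 1: r(k) = (k + 4)/(k + 5).
So A=k + 4 and B=k + 5, with C=1.
Key eq: (k + 4)·f(k+1) = (k + 4)·f(k) + (1).
Bound: deg f ≤ 0.
Write f(k) = c0. Then LHS − RHS = -1, requiring -1 = 0: contradictory. No certificate.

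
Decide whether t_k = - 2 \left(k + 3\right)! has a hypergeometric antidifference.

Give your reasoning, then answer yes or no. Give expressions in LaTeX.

r(k) = k + 4 after simplifying.
Take A(k)=k + 4, B(k)=1, C(k)=1.
Need (k + 4)·f(k+1) − (1)·f(k) = 1.
Bound: deg f ≤ -1.
Negative degree bound (-1): no f exists, t_k not Gosper-summable.

No; the degree bound rules out any f.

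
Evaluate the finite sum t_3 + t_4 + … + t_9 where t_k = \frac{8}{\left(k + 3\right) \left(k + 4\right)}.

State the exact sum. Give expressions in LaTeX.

Σ = 28/39

The ratio is (k + 3)/(k + 5).
Factor: A=k + 3; B=k + 5; C=1.
Set up (k + 3)·f(k+1) − (k + 4)·f(k) − (1) = 0.
Degrees (1,1,0) ⇒ d ≤ 1.
Solve for f: f(k) = k/3 (degree 1 ≤ 1).
Get s_k = R·t_k = 8*k/(3*(k + 3)) with R(k) = B(k−1)f(k)/C(k) = k*(k + 4)/3.
Check: Δs_k = 8/(k**2 + 7*k + 12). ✓
Telescoping: Σ = s_(10) − s_(3) = 80/39 − (4/3) = 28/39.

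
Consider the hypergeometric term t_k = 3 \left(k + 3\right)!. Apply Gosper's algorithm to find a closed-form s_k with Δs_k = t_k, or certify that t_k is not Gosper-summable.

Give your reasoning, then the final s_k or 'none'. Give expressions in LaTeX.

none — t_k is not Gosper-summable

r(k) = k + 4 after simplifying.
Normal form (A,B,C) = (k + 4, 1, 1).
Need (k + 4)·f(k+1) − (1)·f(k) = 1.
deg f ≤ -1 (via 1,0,0).
deg f ≤ -1 is impossible — no certificate.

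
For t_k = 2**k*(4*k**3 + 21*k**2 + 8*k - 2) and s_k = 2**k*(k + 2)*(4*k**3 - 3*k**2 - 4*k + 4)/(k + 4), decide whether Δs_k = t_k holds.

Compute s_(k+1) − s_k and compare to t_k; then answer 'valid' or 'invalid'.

Invalid: residual 2**(k + 1)*(-4*k**4 - 33*k**3 - 95*k**2 - 34*k + 12)/(k**2 + 9*k + 20) ≠ 0.

s_(k+1) = 2**(k + 1)*(4*k**4 + 21*k**3 + 29*k**2 + 7*k + 3)/(k + 5)
s_(k+1) − s_k = 2**k*(4*k**5 + 49*k**4 + 211*k**3 + 300*k**2 + 74*k - 16)/(k**2 + 9*k + 20)
(s_(k+1) − s_k) − t_k = 2**(k + 1)*(-4*k**4 - 33*k**3 - 95*k**2 - 34*k + 12)/(k**2 + 9*k + 20)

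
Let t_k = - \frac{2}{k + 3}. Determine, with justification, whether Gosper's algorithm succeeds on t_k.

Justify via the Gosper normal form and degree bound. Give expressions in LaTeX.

Ratio r(k) = (k + 3)/(k + 4).
A = k + 3, B = k + 4, C = 1.
Need (k + 3)·f(k+1) − (k + 3)·f(k) = 1.
From deg A=1, deg B=1, deg C=0: d=0.
Write f(k) = c0. Then LHS − RHS = -1, requiring -1 = 0: contradictory. No certificate.

No — the linear system for f has no solution.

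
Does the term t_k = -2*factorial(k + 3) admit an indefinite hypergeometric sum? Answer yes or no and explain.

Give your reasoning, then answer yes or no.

No — key equation has no polynomial f.

t_(k+1)/t_k = k + 4.
Take A(k)=k + 4, B(k)=1, C(k)=1.
Set up (k + 4)·f(k+1) − (1)·f(k) − (1) = 0.
Degrees (1,0,0) ⇒ d ≤ -1.
Bound -1 < 0, so the key equation has no polynomial solution.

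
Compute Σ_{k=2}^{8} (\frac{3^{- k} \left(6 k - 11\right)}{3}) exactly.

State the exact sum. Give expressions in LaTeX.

t_(k+1)/t_k = (6*k - 5)/(3*(6*k - 11)).
So A=1/3 and B=1, with C=k - 11/6.
f must satisfy (1/3)·f(k+1) − (1)·f(k) = k - 11/6.
deg f ≤ 1 (via 0,0,1).
Match coefficients ⇒ f(k) = -(3*k - 4)/2.
Certificate R = B(k−1)f/C = -3*(3*k - 4)/(6*k - 11) gives s_k = (4 - 3*k)/3**k.
Δs = (6*k - 11)/(3*3**k), as required.
Telescoping: Σ = s_(9) − s_(2) = -23/19683 − (-2/9) = 4351/19683.

Σ = 4351/19683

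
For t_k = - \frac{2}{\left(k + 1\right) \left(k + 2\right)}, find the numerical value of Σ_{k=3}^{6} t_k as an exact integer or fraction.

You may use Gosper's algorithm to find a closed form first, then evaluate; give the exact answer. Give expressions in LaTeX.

Ratio r(k) = (k + 1)/(k + 3).
Gosper form: A/B · C(k+1)/C(k) with A=k + 1, B=k + 3, C=1.
Solve (k + 1)·f(k+1) − (k + 2)·f(k) = 1.
Bound: deg f ≤ 1.
Solve for f: f(k) = k (degree 1 ≤ 1).
So s_k = (B(k−1)f/C)·t_k = (k*(k + 2))·t_k = -2*k/(k + 1).
s_(k+1) − s_k = -2/(k**2 + 3*k + 2) = t_k.
Sum = s_(7) − s_(3); s_(7) = -7/4, s_(3) = -3/2 ⇒ -1/4.

Σ = -1/4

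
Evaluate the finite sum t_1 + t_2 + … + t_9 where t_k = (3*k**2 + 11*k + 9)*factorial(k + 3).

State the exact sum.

Σ = 180583603152

The ratio is (k + 4)*(11*k + 3*(k + 1)**2 + 20)/(3*k**2 + 11*k + 9).
Gosper form: A/B · C(k+1)/C(k) with A=k + 4, B=1, C=k**2 + 11*k/3 + 3.
Need (k + 4)·f(k+1) − (1)·f(k) = k**2 + 11*k/3 + 3.
deg f ≤ 1 (via 1,0,2).
Solving with deg f ≤ 1: f(k) = (3*k - 1)/3.
So s_k = (B(k−1)f/C)·t_k = ((3*k - 1)/(3*k**2 + 11*k + 9))·t_k = (3*k - 1)*factorial(k + 3).
Δs = (3*k**2 + 11*k + 9)*factorial(k + 3), as required.
Telescoping: Σ = s_(10) − s_(1) = 180583603200 − (48) = 180583603152.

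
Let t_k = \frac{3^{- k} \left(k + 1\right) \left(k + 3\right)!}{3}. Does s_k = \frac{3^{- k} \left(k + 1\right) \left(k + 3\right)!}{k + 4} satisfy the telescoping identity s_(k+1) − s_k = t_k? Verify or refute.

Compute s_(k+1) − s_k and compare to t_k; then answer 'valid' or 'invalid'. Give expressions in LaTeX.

Invalid: residual - \frac{3^{- k} \left(k^{2} + 5 k + 1\right) \left(k + 3\right)!}{\left(k + 4\right) \left(k + 5\right)} ≠ 0.

s_(k+1) = (k + 2)*factorial(k + 4)/(3*3**k*(k + 5))
s_(k+1) − s_k = (k**3 + 7*k**2 + 14*k + 17)*factorial(k + 3)/(3*3**k*(k + 4)*(k + 5))
(s_(k+1) − s_k) − t_k = -(k**2 + 5*k + 1)*factorial(k + 3)/(3**k*(k + 4)*(k + 5))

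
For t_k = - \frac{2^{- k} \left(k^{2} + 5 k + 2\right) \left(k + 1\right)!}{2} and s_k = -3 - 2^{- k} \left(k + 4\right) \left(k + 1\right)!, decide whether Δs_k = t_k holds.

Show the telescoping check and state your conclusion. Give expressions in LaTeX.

valid (s_(k+1) − s_k reduces to t_k)

s_(k+1) = -2**(-k - 1)*(k + 5)*factorial(k + 2) - 3
s_(k+1) − s_k = -(k**2 + 5*k + 2)*factorial(k + 1)/(2*2**k)
(s_(k+1) − s_k) − t_k = 0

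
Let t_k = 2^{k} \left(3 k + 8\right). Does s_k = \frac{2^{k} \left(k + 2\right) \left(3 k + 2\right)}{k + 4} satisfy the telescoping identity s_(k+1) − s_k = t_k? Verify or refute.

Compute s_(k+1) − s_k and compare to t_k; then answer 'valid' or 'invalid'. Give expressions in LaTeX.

s_(k+1) = 2**(k + 1)*(k + 3)*(3*k + 5)/(k + 5)
s_(k+1) − s_k = 2**k*(3*k**3 + 29*k**2 + 98*k + 100)/(k**2 + 9*k + 20)
(s_(k+1) − s_k) − t_k = 2**(k + 1)*(-3*k**2 - 17*k - 30)/(k**2 + 9*k + 20)

Invalid: residual \frac{2^{k + 1} \left(- 3 k^{2} - 17 k - 30\right)}{k^{2} + 9 k + 20} ≠ 0.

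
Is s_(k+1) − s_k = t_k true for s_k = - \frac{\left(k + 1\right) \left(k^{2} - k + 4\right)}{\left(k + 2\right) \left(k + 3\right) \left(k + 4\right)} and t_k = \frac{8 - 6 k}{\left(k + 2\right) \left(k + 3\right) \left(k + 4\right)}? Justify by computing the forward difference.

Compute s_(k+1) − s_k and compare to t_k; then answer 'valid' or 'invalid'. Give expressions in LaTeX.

Invalid: residual \frac{3 \left(- k^{2} + 7 k - 12\right)}{k^{4} + 14 k^{3} + 71 k^{2} + 154 k + 120} ≠ 0.

s_(k+1) = -(k + 2)*(-k + (k + 1)**2 + 3)/((k + 3)*(k + 4)*(k + 5))
s_(k+1) − s_k = (-9*k**2 - k + 4)/(k**4 + 14*k**3 + 71*k**2 + 154*k + 120)
(s_(k+1) − s_k) − t_k = 3*(-k**2 + 7*k - 12)/(k**4 + 14*k**3 + 71*k**2 + 154*k + 120)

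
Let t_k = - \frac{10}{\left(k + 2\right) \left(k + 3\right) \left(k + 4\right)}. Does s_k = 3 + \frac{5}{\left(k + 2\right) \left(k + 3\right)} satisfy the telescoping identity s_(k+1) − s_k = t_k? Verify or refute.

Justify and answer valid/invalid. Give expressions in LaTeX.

s_(k+1) = 3 + 5/((k + 3)*(k + 4))
s_(k+1) − s_k = -10/(k**3 + 9*k**2 + 26*k + 24)
(s_(k+1) − s_k) − t_k = 0

Valid — Δs_k = t_k.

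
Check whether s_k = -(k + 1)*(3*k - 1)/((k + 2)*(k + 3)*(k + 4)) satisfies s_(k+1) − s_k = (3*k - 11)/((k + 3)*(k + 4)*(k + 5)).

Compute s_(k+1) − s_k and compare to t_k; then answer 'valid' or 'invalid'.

s_(k+1) = -(k + 2)*(3*k + 2)/((k + 3)*(k + 4)*(k + 5))
s_(k+1) − s_k = (3*k**2 - 11*k - 13)/(k**4 + 14*k**3 + 71*k**2 + 154*k + 120)
(s_(k+1) − s_k) − t_k = 3*(3 - 2*k)/(k**4 + 14*k**3 + 71*k**2 + 154*k + 120)

Invalid: residual 3*(3 - 2*k)/(k**4 + 14*k**3 + 71*k**2 + 154*k + 120) ≠ 0.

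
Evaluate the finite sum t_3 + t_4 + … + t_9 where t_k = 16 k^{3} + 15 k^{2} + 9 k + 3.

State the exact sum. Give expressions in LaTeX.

Step 1: r(k) = (16*k**3 + 63*k**2 + 87*k + 43)/(16*k**3 + 15*k**2 + 9*k + 3).
A = 1, B = 1, C = k**3 + 15*k**2/16 + 9*k/16 + 3/16.
Key eq: (1)·f(k+1) = (1)·f(k) + (k**3 + 15*k**2/16 + 9*k/16 + 3/16).
d = 4 from the (0,0,3) case.
Coefficient equations give f(k) = k*(4*k**3 - 3*k**2 + k + 1)/16.
Get s_k = R·t_k = k*(4*k**3 - 3*k**2 + k + 1) with R(k) = B(k−1)f(k)/C(k) = k*(4*k**3 - 3*k**2 + k + 1)/(16*k**3 + 15*k**2 + 9*k + 3).
Check: Δs_k = 16*k**3 + 15*k**2 + 9*k + 3. ✓
Evaluate s at k=10 and k=3: 37110 and 255; difference 36855.

Σ = 36855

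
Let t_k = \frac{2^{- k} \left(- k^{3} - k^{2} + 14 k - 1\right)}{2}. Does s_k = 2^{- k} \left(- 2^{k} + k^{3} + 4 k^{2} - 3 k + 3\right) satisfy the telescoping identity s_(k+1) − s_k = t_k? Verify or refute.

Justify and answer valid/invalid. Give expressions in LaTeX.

s_(k+1) = (-2*2**k + k**3 + 7*k**2 + 8*k + 5)/(2*2**k)
s_(k+1) − s_k = (-k**3 - k**2 + 14*k - 1)/(2*2**k)
(s_(k+1) − s_k) − t_k = 0

Valid — Δs_k = t_k.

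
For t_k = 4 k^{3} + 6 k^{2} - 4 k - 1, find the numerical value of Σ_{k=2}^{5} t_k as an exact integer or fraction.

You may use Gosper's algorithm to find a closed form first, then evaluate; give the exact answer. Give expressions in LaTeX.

Σ = 1160

Compute t_(k+1)/t_k: get (4*k**3 + 18*k**2 + 20*k + 5)/(4*k**3 + 6*k**2 - 4*k - 1).
Normal form (A,B,C) = (1, 1, k**3 + 3*k**2/2 - k - 1/4).
Key eq: (1)·f(k+1) = (1)·f(k) + (k**3 + 3*k**2/2 - k - 1/4).
Bound: deg f ≤ 4.
A polynomial solution: f(k) = k*(k**3 - 4*k + 2)/4.
Certificate R = B(k−1)f/C = k*(k**3 - 4*k + 2)/(4*k**3 + 6*k**2 - 4*k - 1) gives s_k = k*(k**3 - 4*k + 2).
Δs = 4*k**3 + 6*k**2 - 4*k - 1, as required.
Sum = s_(6) − s_(2); s_(6) = 1164, s_(2) = 4 ⇒ 1160.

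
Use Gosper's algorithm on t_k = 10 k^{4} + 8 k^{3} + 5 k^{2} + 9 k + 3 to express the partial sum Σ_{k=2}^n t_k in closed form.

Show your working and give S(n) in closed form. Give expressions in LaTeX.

S(n) = 2 n^{5} + 7 n^{4} + 9 n^{3} + 9 n^{2} + 8 n - 35

Ratio r(k) = (10*k**4 + 48*k**3 + 89*k**2 + 83*k + 35)/(10*k**4 + 8*k**3 + 5*k**2 + 9*k + 3).
Factor: A=1; B=1; C=k**4 + 4*k**3/5 + k**2/2 + 9*k/10 + 3/10.
Set up (1)·f(k+1) − (1)·f(k) − (k**4 + 4*k**3/5 + k**2/2 + 9*k/10 + 3/10) = 0.
From deg A=0, deg B=0, deg C=4: d=5.
Coefficient equations give f(k) = k*(2*k**4 - 3*k**3 + k**2 + 4*k - 1)/10.
Then R = B(k−1)f/C = k*(2*k**4 - 3*k**3 + k**2 + 4*k - 1)/(10*k**4 + 8*k**3 + 5*k**2 + 9*k + 3), so s_k = R(k)·t_k = k*(2*k**4 - 3*k**3 + k**2 + 4*k - 1).
Check: Δs_k = 10*k**4 + 8*k**3 + 5*k**2 + 9*k + 3. ✓
s_(n+1) = 2*n**5 + 7*n**4 + 9*n**3 + 9*n**2 + 8*n + 3 and s_(2) = 38, so S(n) = 2*n**5 + 7*n**4 + 9*n**3 + 9*n**2 + 8*n - 35.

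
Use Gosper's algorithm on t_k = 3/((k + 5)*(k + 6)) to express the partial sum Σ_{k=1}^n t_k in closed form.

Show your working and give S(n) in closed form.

S(n) = n/(2*(n + 6))

Ratio r(k) = (k + 5)/(k + 7).
Take A(k)=k + 5, B(k)=k + 7, C(k)=1.
Solve (k + 5)·f(k+1) − (k + 6)·f(k) = 1.
deg f ≤ 1 (via 1,1,0).
Coefficient equations give f(k) = k/5.
Then R = B(k−1)f/C = k*(k + 6)/5, so s_k = R(k)·t_k = 3*k/(5*(k + 5)).
Verify: 3/(k**2 + 11*k + 30) matches t_k.
Telescope: S(n) = s_(n+1) − s_(1) = 3*(n + 1)/(5*(n + 6)) − (1/10) = n/(2*(n + 6)).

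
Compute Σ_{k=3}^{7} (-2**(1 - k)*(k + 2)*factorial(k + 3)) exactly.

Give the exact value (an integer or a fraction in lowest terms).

Σ = -623340

t_(k+1)/t_k = (k + 3)*(k + 4)/(2*(k + 2)).
So A=k/2 + 2 and B=1, with C=k + 2.
Solve (k/2 + 2)·f(k+1) − (1)·f(k) = k + 2.
From deg A=1, deg B=0, deg C=1: d=0.
Solve for f: f(k) = 2 (degree 0 ≤ 0).
R(k) = B(k−1)·f(k)/C(k) = 2/(k + 2); s_k = R·t_k = -2**(2 - k)*factorial(k + 3).
Δs = -2**(1 - k)*(k + 2)*factorial(k + 3), as required.
Telescoping: Σ = s_(8) − s_(3) = -623700 − (-360) = -623340.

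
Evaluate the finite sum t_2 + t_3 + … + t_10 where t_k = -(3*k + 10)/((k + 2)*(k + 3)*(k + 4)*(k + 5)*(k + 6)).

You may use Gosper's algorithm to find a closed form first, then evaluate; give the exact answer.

Σ = -41/7280

r(k) = (k + 2)*(3*k + 13)/((k + 7)*(3*k + 10)) after simplifying.
Normal form (A,B,C) = (k + 2, k + 7, k + 10/3).
Solve (k + 2)·f(k+1) − (k + 6)·f(k) = k + 10/3.
Bound: deg f ≤ 4.
Solve for f: f(k) = k*(k + 3)*(k**2 + 11*k + 38)/120 (degree 4 ≤ 4).
Certificate R = B(k−1)f/C = k*(k + 3)*(k + 6)*(k**2 + 11*k + 38)/(40*(3*k + 10)) gives s_k = k*(-k**2 - 11*k - 38)/(40*(k**3 + 11*k**2 + 38*k + 40)).
Check: Δs_k = (-3*k - 10)/(k**5 + 20*k**4 + 155*k**3 + 580*k**2 + 1044*k + 720). ✓
Telescoping: Σ = s_(11) − s_(2) = -77/3120 − (-2/105) = -41/7280.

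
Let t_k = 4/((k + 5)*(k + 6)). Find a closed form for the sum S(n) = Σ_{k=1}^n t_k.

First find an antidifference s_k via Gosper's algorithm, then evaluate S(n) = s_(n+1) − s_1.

S(n) = 2*n/(3*(n + 6))

t_(k+1)/t_k = (k + 5)/(k + 7).
A = k + 5, B = k + 7, C = 1.
f must satisfy (k + 5)·f(k+1) − (k + 6)·f(k) = 1.
Degrees (1,1,0) ⇒ d ≤ 1.
Coefficient equations give f(k) = k/5.
Then R = B(k−1)f/C = k*(k + 6)/5, so s_k = R(k)·t_k = 4*k/(5*(k + 5)).
s_(k+1) − s_k = 4/(k**2 + 11*k + 30) = t_k.
Evaluate: s_(n+1) = 4*(n + 1)/(5*(n + 6)); subtract s_(1) = 2/15 ⇒ S(n) = 2*n/(3*(n + 6)).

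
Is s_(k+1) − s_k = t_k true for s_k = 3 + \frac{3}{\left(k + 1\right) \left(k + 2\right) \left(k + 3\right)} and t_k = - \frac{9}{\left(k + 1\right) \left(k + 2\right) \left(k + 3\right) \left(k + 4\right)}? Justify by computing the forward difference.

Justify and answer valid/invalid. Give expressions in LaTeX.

valid (s_(k+1) − s_k reduces to t_k)

s_(k+1) = 3 + 3/((k + 2)*(k + 3)*(k + 4))
s_(k+1) − s_k = -9/((k + 1)*(k + 2)*(k + 3)*(k + 4))
(s_(k+1) − s_k) − t_k = 0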